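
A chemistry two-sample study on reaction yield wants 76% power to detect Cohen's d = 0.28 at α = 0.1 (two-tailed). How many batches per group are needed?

z_{α/2} = 1.645, z_β = Φ⁻¹(0.76) = 0.706. For small effect (d = 0.28): n per group = 2(z_{α/2} + z_β)²/d² = 2(1.645 + 0.706)²/0.28² = 141.00003 → 142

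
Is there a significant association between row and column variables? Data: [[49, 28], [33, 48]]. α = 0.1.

χ² = 8.289. df = 1, critical = 2.706. Reject H₀. Variables are dependent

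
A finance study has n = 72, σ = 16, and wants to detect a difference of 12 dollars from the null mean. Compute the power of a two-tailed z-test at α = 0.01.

SE = σ/√n = 16/√72 = 1.886. Non-centrality λ = d/SE = 12/1.886 = 6.364. Power ≈ Φ(λ - z_{α/2}) = Φ(6.364 - 2.576) = Φ(3.788) = 1.0.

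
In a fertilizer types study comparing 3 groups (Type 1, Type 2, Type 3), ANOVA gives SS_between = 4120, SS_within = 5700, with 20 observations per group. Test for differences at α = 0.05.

df_between = 2, df_within = 57. F = MS_between/MS_within = 2060.0/100.0 = 20.6. F_crit ≈ 3.159. Reject H₀. At least one mean differs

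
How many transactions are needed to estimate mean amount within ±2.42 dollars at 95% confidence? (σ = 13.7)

n = (z*σ/E)² = (1.96×13.7/2.42)² = 123.1 → n = 124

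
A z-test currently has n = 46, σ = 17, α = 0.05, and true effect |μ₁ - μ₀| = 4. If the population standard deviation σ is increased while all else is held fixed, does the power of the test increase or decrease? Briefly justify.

Power decreases: a larger σ inflates the standard error σ/√n, pulling the sampling distribution under H₁ back toward the critical value.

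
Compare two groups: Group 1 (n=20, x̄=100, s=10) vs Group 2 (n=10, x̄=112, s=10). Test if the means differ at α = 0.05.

Pooled sp = 10.0. t = -3.098, df = 28. Critical t = ±2.048. Reject H₀.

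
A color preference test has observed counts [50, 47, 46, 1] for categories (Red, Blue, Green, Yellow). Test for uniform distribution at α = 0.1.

Expected = 36 each. χ² = Σ(O-E)²/E = 45.611. df = 3, critical value = 6.251. Reject H₀.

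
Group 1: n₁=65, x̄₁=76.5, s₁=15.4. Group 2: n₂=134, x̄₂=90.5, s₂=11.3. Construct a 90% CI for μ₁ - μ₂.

Difference = -14.0. SE = √(15.4²/65 + 11.3²/134) = 2.145. CI = (-17.53, -10.47)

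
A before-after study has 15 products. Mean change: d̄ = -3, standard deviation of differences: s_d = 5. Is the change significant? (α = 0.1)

t = d̄/(s_d/√n) = -3/(5/√15) = -2.324. df = 14, critical t = ±1.761. Reject H₀.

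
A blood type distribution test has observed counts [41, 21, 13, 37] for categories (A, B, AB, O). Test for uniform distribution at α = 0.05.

Expected = 28 each. χ² = Σ(O-E)²/E = 18.714. df = 3, critical value = 7.815. Reject H₀.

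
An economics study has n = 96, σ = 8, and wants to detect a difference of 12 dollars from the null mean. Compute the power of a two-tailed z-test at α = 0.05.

SE = σ/√n = 8/√96 = 0.816. Non-centrality λ = d/SE = 12/0.816 = 14.697. Power ≈ Φ(λ - z_{α/2}) = Φ(14.697 - 1.96) = Φ(12.737) = 1.0.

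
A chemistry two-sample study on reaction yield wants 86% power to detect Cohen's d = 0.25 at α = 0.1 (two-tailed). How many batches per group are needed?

z_{α/2} = 1.645, z_β = Φ⁻¹(0.86) = 1.08. For small effect (d = 0.25): n per group = 2(z_{α/2} + z_β)²/d² = 2(1.645 + 1.08)²/0.25² = 237.6 → 238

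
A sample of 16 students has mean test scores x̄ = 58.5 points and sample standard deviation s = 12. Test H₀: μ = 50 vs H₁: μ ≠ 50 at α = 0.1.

t = (x̄ - μ₀)/(s/√n) = (58.5 - 50)/(12/√16) = 2.833. df = 15, critical t = ±1.753. Reject H₀.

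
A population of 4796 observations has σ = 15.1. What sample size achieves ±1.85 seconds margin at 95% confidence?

Without FPC: n₀ = (1.96×15.1/1.85)² = 255.931. With FPC: n = n₀N/(n₀+N-1) = 243.01 → n = 244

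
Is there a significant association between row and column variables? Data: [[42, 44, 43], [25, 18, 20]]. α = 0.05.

χ² = 1.05. df = 2, critical = 5.991. Fail to reject H₀. No evidence of dependence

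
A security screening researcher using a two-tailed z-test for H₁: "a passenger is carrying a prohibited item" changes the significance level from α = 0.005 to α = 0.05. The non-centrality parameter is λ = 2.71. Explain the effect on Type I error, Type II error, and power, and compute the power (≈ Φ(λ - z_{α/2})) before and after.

Increasing α from 0.005 to 0.05:
• Type I error rate increases (α is the Type I rate by definition).
• Critical value moves from z_{α/2} = 2.807 to 1.96, so power = Φ(λ - z_{α/2}) goes from Φ(2.71 - 2.807) = 0.461 to Φ(2.71 - 1.96) = 0.773.
• Type II error rate β = 1 - power therefore decreases (0.539 → 0.227).
Appropriate when false negatives are costly — here, letting a prohibited item through — security breach.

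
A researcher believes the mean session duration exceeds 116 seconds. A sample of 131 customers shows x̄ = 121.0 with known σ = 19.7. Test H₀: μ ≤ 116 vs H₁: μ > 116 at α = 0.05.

z = 2.905. Critical value: 1.645. Reject H₀.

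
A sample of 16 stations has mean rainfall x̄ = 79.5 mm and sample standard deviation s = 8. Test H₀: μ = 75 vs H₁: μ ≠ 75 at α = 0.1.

t = (x̄ - μ₀)/(s/√n) = (79.5 - 75)/(8/√16) = 2.25. df = 15, critical t = ±1.753. Reject H₀.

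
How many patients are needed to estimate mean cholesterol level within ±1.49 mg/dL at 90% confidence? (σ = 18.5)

n = (z*σ/E)² = (1.645×18.5/1.49)² = 417.2 → n = 418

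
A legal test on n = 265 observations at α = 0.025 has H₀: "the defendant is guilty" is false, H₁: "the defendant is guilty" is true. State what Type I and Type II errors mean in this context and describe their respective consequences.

Type I (false positive): concluding that the defendant is guilty when it is not — convicting an innocent person. Type II (false negative): failing to conclude that the defendant is guilty when it is — acquitting a guilty person. Which is costlier depends on domain priorities and is a judgement call rather than a statistical fact.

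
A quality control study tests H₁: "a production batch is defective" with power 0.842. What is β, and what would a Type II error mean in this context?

β = 1 - power = 1 - 0.842 = 0.158. A Type II error is failing to reject H₀ when H₀ is false (false negative) — here, failing to conclude that a production batch is defective when in fact it is true. Consequence: shipping a defective batch — faulty products reach customers.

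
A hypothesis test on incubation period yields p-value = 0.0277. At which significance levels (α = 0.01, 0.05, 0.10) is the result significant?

p = 0.0277. Significant at: α = 0.05, 0.1.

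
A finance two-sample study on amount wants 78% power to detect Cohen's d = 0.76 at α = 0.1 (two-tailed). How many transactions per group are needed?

z_{α/2} = 1.645, z_β = Φ⁻¹(0.78) = 0.772. For medium effect (d = 0.76): n per group = 2(z_{α/2} + z_β)²/d² = 2(1.645 + 0.772)²/0.76² = 20.2 → 21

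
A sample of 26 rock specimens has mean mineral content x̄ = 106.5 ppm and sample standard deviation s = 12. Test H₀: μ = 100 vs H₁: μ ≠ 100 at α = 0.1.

t = (x̄ - μ₀)/(s/√n) = (106.5 - 100)/(12/√26) = 2.762. df = 25, critical t = ±1.708. Reject H₀.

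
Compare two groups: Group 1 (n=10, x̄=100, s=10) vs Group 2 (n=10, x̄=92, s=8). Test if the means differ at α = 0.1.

Pooled sp = 9.06. t = 1.975, df = 18. Critical t = ±1.734. Reject H₀.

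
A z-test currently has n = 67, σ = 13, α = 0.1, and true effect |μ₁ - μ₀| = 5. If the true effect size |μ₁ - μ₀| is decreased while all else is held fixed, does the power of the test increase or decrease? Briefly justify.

Power decreases: a smaller true effect decreases the non-centrality λ = |μ₁ - μ₀|/(σ/√n).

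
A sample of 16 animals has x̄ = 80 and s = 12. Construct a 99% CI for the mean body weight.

CI = x̄ ± t*(s/√n) = 80 ± 2.947(12/√16) = (71.16, 88.84)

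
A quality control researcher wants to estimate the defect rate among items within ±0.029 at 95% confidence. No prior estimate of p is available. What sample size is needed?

Conservative approach: use p = 0.5 (maximizes p(1-p) = 0.25). n = z²(0.25)/E² = 1.96²×0.25/0.029² = 1142.0 → n = 1142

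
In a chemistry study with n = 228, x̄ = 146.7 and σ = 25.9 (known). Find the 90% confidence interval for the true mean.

CI = x̄ ± z*(σ/√n) = 146.7 ± 1.645(25.9/√228) = 146.7 ± 2.82 = (143.88, 149.52)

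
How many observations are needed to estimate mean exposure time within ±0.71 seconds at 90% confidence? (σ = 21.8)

n = (z*σ/E)² = (1.645×21.8/0.71)² = 2551.1 → n = 2552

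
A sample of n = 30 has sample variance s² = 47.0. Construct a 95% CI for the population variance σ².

df = 29. χ²_{0.025} = 45.722, χ²_{0.975} = 16.047. CI for σ² = ((n-1)s²/χ²_{α/2}, (n-1)s²/χ²_{1-α/2}) = (29·47.0/45.722, 29·47.0/16.047) = (29.81, 84.94)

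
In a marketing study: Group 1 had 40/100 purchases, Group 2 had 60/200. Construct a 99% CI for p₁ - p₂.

p̂₁ = 0.4, p̂₂ = 0.3. Difference = 0.1. CI = (-0.051, 0.251)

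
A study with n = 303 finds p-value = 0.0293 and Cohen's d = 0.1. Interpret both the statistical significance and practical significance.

Statistically significant (p = 0.0293 < 0.05). Cohen's d = 0.1 indicates a very small effect size. Both statistical and practical significance should be considered.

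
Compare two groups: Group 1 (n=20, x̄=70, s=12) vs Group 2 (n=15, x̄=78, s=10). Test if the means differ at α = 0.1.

Pooled sp = 11.2. t = -2.092, df = 33. Critical t = ±1.692. Reject H₀.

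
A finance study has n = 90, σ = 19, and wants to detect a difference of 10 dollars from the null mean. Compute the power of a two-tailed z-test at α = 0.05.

SE = σ/√n = 19/√90 = 2.003. Non-centrality λ = d/SE = 10/2.003 = 4.993. Power ≈ Φ(λ - z_{α/2}) = Φ(4.993 - 1.96) = Φ(3.033) = 0.999.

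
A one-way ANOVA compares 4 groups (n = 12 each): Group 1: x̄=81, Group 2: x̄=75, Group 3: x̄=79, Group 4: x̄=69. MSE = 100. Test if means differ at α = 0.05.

Grand mean = 76.0. SS_between = 1008.0, MS_between = 336.0. F = 3.36, F_crit ≈ 2.816. Reject H₀.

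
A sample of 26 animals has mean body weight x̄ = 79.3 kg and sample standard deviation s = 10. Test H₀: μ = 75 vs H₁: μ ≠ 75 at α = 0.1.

t = (x̄ - μ₀)/(s/√n) = (79.3 - 75)/(10/√26) = 2.193. df = 25, critical t = ±1.708. Reject H₀.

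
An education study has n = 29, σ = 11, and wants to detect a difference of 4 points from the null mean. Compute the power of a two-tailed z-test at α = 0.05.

SE = σ/√n = 11/√29 = 2.043. Non-centrality λ = d/SE = 4/2.043 = 1.958. Power ≈ Φ(λ - z_{α/2}) = Φ(1.958 - 1.96) = Φ(-0.002) = 0.499.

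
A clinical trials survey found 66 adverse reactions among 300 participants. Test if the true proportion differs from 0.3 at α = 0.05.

p̂ = 0.22, p₀ = 0.3. z = (p̂ - p₀)/√(p₀(1-p₀)/n) = -3.024. Critical: ±1.96. Reject H₀.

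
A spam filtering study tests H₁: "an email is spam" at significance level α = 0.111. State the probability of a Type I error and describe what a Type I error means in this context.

P(Type I error) = α = 0.111. A Type I error is rejecting H₀ when H₀ is actually true (false positive) — here, concluding that an email is spam when in fact this is not the case. Consequence: a legitimate email is sent to the spam folder and the user misses it.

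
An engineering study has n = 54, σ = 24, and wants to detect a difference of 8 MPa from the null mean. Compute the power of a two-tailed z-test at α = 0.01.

SE = σ/√n = 24/√54 = 3.266. Non-centrality λ = d/SE = 8/3.266 = 2.449. Power ≈ Φ(λ - z_{α/2}) = Φ(2.449 - 2.576) = Φ(-0.127) = 0.45.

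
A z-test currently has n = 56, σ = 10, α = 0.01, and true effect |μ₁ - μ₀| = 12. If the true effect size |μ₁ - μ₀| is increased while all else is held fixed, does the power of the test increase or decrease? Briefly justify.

Power increases: a larger true effect increases the non-centrality λ = |μ₁ - μ₀|/(σ/√n).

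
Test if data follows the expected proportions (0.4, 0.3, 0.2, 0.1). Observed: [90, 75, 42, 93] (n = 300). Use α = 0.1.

Expected: [120.0, 90.0, 60.0, 30.0]. χ² = 147.7. df = 3, critical = 6.251. Reject H₀.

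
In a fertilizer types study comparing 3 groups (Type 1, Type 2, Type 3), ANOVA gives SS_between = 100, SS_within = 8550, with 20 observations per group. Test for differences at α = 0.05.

df_between = 2, df_within = 57. F = MS_between/MS_within = 50.0/150.0 = 0.333. F_crit ≈ 3.159. Fail to reject H₀.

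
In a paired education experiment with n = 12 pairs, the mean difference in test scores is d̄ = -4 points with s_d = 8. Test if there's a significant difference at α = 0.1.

t = d̄/(s_d/√n) = -4/(8/√12) = -1.732. df = 11, critical t = ±1.796. Fail to reject H₀.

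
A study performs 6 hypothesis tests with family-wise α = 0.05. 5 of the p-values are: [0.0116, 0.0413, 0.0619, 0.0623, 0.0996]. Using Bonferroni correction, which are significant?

Bonferroni α = 0.05/6 = 0.00833. None of the given p-values are significant.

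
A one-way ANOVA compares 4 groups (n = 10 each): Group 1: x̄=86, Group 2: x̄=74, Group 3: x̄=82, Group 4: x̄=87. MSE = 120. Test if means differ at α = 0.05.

Grand mean = 82.25. SS_between = 1047.5, MS_between = 349.17. F = 2.91, F_crit ≈ 2.866. Reject H₀.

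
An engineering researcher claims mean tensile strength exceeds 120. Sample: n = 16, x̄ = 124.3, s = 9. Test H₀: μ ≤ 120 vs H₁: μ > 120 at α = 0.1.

t = (124.3 - 120)/(9/√16) = 1.911, df = 15. Critical t = 1.341. Reject H₀.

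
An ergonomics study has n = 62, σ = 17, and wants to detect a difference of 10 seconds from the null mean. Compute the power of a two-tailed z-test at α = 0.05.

SE = σ/√n = 17/√62 = 2.159. Non-centrality λ = d/SE = 10/2.159 = 4.632. Power ≈ Φ(λ - z_{α/2}) = Φ(4.632 - 1.96) = Φ(2.672) = 0.996.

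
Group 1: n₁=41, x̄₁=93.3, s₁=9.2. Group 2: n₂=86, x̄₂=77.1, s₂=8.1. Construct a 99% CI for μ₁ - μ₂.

Difference = 16.2. SE = √(9.2²/41 + 8.1²/86) = 1.681. CI = (11.87, 20.53)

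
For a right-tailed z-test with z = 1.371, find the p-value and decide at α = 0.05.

p = P(Z > 1.371) = 1 - Φ(1.371) ≈ 0.0852. Since p ≥ 0.05, fail to reject H₀ (not significant) at α = 0.05.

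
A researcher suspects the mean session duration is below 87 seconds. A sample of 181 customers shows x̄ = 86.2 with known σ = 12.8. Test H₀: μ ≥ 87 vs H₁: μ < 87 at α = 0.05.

z = -0.841. Critical value: -1.645. Fail to reject H₀.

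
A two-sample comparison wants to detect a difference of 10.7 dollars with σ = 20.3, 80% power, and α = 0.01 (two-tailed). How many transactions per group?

n per group = 2(z_α/2 + z_β)²σ²/d² = 2×(2.576 + 0.84)²×20.3²/10.7² = 84.002 → n = 85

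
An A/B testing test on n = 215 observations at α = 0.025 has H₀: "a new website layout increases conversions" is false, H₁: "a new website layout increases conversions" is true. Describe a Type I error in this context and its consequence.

Type I error: rejecting H₀ when it is true — concluding that a new website layout increases conversions when in fact it is not. Consequence: rolling out a layout that doesn't actually help — wasted engineering effort.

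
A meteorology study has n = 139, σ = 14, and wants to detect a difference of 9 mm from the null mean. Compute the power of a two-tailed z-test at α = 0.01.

SE = σ/√n = 14/√139 = 1.187. Non-centrality λ = d/SE = 9/1.187 = 7.579. Power ≈ Φ(λ - z_{α/2}) = Φ(7.579 - 2.576) = Φ(5.003) = 1.0.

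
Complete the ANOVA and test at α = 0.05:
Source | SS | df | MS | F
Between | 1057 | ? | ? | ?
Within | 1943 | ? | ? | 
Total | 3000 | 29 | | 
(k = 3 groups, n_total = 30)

df_between = 2, df_within = 27. MS_between = 528.5, MS_within = 71.96. F = 7.344, F_crit ≈ 3.354. Reject H₀.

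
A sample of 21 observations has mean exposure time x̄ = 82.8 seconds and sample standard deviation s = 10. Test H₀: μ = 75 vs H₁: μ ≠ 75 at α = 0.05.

t = (x̄ - μ₀)/(s/√n) = (82.8 - 75)/(10/√21) = 3.574. df = 20, critical t = ±2.086. Reject H₀.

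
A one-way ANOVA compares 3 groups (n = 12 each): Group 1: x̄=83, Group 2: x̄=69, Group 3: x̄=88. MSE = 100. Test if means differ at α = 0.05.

Grand mean = 80.0. SS_between = 2328.0, MS_between = 1164.0. F = 11.64, F_crit ≈ 3.285. Reject H₀.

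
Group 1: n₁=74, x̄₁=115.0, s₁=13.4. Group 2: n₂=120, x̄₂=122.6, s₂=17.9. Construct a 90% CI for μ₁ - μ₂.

Difference = -7.6. SE = √(13.4²/74 + 17.9²/120) = 2.258. CI = (-11.31, -3.89)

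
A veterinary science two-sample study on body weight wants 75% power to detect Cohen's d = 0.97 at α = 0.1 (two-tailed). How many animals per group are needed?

z_{α/2} = 1.645, z_β = Φ⁻¹(0.75) = 0.674. For large effect (d = 0.97): n per group = 2(z_{α/2} + z_β)²/d² = 2(1.645 + 0.674)²/0.97² = 11.4 → 12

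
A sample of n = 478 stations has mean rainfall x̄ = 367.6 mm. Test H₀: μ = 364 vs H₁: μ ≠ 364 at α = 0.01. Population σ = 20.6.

z = (x̄ - μ₀)/(σ/√n) = (367.6 - 364)/(20.6/√478) = 3.821. Critical value: ±2.576. Since |3.821| > 2.576, Reject H₀.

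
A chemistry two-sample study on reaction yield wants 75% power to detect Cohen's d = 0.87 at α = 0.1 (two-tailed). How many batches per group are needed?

z_{α/2} = 1.645, z_β = Φ⁻¹(0.75) = 0.674. For large effect (d = 0.87): n per group = 2(z_{α/2} + z_β)²/d² = 2(1.645 + 0.674)²/0.87² = 14.2 → 15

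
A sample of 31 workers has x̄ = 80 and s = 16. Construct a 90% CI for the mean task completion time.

CI = x̄ ± t*(s/√n) = 80 ± 1.697(16/√31) = (75.12, 84.88)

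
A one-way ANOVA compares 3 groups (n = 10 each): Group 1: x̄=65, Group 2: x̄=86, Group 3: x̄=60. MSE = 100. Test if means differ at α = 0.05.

Grand mean = 70.33. SS_between = 3806.67, MS_between = 1903.33. F = 19.033, F_crit ≈ 3.354. Reject H₀.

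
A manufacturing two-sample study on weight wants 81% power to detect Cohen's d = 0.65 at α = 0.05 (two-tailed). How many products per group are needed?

z_{α/2} = 1.96, z_β = Φ⁻¹(0.81) = 0.878. For medium effect (d = 0.65): n per group = 2(z_{α/2} + z_β)²/d² = 2(1.96 + 0.878)²/0.65² = 38.1 → 39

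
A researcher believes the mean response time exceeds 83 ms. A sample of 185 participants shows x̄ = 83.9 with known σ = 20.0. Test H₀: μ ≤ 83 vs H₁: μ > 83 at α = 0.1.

z = 0.612. Critical value: 1.28. Fail to reject H₀.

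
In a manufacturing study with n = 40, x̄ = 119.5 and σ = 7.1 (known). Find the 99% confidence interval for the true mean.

CI = x̄ ± z*(σ/√n) = 119.5 ± 2.576(7.1/√40) = 119.5 ± 2.89 = (116.61, 122.39)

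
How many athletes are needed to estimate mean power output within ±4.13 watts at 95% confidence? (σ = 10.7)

n = (z*σ/E)² = (1.96×10.7/4.13)² = 25.8 → n = 26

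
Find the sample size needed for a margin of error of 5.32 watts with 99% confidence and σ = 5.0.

n = (z*σ/E)² = (2.576×5.0/5.32)² = 5.9 → n = 6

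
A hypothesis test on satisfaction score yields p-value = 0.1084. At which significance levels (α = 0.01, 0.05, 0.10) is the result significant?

p = 0.1084. Not significant at any of the given levels.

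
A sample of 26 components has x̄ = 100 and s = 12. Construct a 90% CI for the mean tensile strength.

CI = x̄ ± t*(s/√n) = 100 ± 1.708(12/√26) = (95.98, 104.02)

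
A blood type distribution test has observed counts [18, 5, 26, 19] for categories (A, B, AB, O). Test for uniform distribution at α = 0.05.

Expected = 17 each. χ² = Σ(O-E)²/E = 13.529. df = 3, critical value = 7.815. Reject H₀.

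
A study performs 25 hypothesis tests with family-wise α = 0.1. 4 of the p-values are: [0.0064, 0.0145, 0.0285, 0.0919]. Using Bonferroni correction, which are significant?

Bonferroni α = 0.1/25 = 0.004. None of the given p-values are significant.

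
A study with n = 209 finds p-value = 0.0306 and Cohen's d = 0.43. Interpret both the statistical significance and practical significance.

Statistically significant (p = 0.0306 < 0.05). Cohen's d = 0.43 indicates a small effect size. Both statistical and practical significance should be considered.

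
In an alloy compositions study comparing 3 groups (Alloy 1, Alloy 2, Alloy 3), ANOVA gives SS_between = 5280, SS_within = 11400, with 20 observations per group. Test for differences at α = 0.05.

df_between = 2, df_within = 57. F = MS_between/MS_within = 2640.0/200.0 = 13.2. F_crit ≈ 3.159. Reject H₀. At least one mean differs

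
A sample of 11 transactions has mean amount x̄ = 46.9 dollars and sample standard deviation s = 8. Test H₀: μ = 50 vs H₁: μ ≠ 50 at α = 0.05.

t = (x̄ - μ₀)/(s/√n) = (46.9 - 50)/(8/√11) = -1.285. df = 10, critical t = ±2.228. Fail to reject H₀.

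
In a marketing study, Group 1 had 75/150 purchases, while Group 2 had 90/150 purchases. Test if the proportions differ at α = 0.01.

p̂₁ = 0.5, p̂₂ = 0.6, pooled p̂ = 0.55. z = -1.741. Critical: ±2.576. Fail to reject H₀.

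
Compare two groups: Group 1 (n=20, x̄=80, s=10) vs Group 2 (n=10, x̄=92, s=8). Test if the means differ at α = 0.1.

Pooled sp = 9.4. t = -3.295, df = 28. Critical t = ±1.701. Reject H₀.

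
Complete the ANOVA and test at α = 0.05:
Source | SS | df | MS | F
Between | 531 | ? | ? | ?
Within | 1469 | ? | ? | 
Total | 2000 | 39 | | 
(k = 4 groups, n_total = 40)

df_between = 3, df_within = 36. MS_between = 177.0, MS_within = 40.81. F = 4.338, F_crit ≈ 2.866. Reject H₀.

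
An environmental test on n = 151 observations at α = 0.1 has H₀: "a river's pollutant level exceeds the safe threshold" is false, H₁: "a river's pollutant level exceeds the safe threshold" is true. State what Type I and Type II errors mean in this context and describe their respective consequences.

Type I (false positive): concluding that a river's pollutant level exceeds the safe threshold when it is not — shutting down a compliant factory unnecessarily. Type II (false negative): failing to conclude that a river's pollutant level exceeds the safe threshold when it is — allowing unsafe pollution to continue. Which is costlier depends on domain priorities and is a judgement call rather than a statistical fact.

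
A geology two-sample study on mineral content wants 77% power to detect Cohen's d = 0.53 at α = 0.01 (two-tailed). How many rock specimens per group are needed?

z_{α/2} = 2.576, z_β = Φ⁻¹(0.77) = 0.739. For medium effect (d = 0.53): n per group = 2(z_{α/2} + z_β)²/d² = 2(2.576 + 0.739)²/0.53² = 78.2 → 79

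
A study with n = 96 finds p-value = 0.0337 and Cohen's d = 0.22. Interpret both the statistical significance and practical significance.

Statistically significant (p = 0.0337 < 0.05). Cohen's d = 0.22 indicates a small effect size. Both statistical and practical significance should be considered.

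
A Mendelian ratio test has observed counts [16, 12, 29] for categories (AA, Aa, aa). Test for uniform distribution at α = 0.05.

Expected = 19 each. χ² = Σ(O-E)²/E = 8.316. df = 2, critical value = 5.991. Reject H₀.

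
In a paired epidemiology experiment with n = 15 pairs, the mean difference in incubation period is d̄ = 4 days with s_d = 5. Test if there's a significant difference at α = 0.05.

t = d̄/(s_d/√n) = 4/(5/√15) = 3.098. df = 14, critical t = ±2.145. Reject H₀.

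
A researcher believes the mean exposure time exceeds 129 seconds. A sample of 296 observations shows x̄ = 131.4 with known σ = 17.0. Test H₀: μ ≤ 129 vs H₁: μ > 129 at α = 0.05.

z = 2.429. Critical value: 1.645. Reject H₀.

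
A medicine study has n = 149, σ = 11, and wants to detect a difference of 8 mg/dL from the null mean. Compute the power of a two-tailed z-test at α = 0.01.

SE = σ/√n = 11/√149 = 0.901. Non-centrality λ = d/SE = 8/0.901 = 8.877. Power ≈ Φ(λ - z_{α/2}) = Φ(8.877 - 2.576) = Φ(6.301) = 1.0.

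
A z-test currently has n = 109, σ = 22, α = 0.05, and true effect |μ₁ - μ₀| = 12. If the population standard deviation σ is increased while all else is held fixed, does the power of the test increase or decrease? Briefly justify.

Power decreases: a larger σ inflates the standard error σ/√n, pulling the sampling distribution under H₁ back toward the critical value.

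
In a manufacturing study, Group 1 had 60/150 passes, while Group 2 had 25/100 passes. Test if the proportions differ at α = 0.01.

p̂₁ = 0.4, p̂₂ = 0.25, pooled p̂ = 0.34. z = 2.453. Critical: ±2.576. Fail to reject H₀.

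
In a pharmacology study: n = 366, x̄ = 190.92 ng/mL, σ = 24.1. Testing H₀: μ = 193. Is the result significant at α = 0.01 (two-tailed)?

z = (190.92 - 193)/(24.1/√366) = -1.651. Since |z| ≤ 2.576, not significant at α = 0.01.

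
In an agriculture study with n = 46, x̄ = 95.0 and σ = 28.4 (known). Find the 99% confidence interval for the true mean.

CI = x̄ ± z*(σ/√n) = 95.0 ± 2.576(28.4/√46) = 95.0 ± 10.79 = (84.21, 105.79)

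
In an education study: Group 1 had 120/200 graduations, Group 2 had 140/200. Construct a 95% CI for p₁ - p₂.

p̂₁ = 0.6, p̂₂ = 0.7. Difference = -0.1. CI = (-0.193, -0.007)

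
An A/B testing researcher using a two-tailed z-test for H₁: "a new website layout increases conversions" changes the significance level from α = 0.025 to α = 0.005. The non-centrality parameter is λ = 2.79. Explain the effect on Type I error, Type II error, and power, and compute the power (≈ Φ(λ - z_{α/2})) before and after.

Decreasing α from 0.025 to 0.005:
• Type I error rate decreases (α is the Type I rate by definition).
• Critical value moves from z_{α/2} = 2.241 to 2.807, so power = Φ(λ - z_{α/2}) goes from Φ(2.79 - 2.241) = 0.708 to Φ(2.79 - 2.807) = 0.493.
• Type II error rate β = 1 - power therefore increases (0.292 → 0.507).
Appropriate when false positives are costly — here, rolling out a layout that doesn't actually help — wasted engineering effort.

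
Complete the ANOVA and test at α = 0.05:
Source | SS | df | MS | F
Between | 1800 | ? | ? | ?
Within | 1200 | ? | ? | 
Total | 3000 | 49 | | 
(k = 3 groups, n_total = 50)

df_between = 2, df_within = 47. MS_between = 900.0, MS_within = 25.53. F = 35.25, F_crit ≈ 3.195. Reject H₀.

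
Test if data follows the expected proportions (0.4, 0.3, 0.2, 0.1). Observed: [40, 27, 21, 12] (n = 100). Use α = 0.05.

Expected: [40.0, 30.0, 20.0, 10.0]. χ² = 0.75. df = 3, critical = 7.815. Fail to reject H₀.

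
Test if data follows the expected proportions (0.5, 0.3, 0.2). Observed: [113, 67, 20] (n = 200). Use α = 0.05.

Expected: [100.0, 60.0, 40.0]. χ² = 12.507. df = 2, critical = 5.991. Reject H₀.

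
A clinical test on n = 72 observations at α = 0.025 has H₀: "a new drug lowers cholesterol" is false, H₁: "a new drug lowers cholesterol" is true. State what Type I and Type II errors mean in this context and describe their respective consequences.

Type I (false positive): concluding that a new drug lowers cholesterol when it is not — approving an ineffective drug — patients take a useless medication and may skip effective alternatives. Type II (false negative): failing to conclude that a new drug lowers cholesterol when it is — shelving an effective drug — patients miss out on a treatment that would have helped. Which is costlier depends on domain priorities and is a judgement call rather than a statistical fact.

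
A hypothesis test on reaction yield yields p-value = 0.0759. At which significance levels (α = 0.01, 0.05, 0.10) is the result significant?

p = 0.0759. Significant at: α = 0.1.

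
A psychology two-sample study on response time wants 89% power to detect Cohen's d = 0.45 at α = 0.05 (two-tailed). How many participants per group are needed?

z_{α/2} = 1.96, z_β = Φ⁻¹(0.89) = 1.227. For small effect (d = 0.45): n per group = 2(z_{α/2} + z_β)²/d² = 2(1.96 + 1.227)²/0.45² = 100.3 → 101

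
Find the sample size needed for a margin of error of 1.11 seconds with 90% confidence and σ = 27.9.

n = (z*σ/E)² = (1.645×27.9/1.11)² = 1709.6 → n = 1710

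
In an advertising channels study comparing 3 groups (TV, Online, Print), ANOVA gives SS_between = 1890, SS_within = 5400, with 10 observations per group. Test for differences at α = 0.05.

df_between = 2, df_within = 27. F = MS_between/MS_within = 945.0/200.0 = 4.725. F_crit ≈ 3.354. Reject H₀. At least one mean differs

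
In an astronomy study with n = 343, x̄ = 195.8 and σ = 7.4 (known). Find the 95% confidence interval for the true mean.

CI = x̄ ± z*(σ/√n) = 195.8 ± 1.96(7.4/√343) = 195.8 ± 0.78 = (195.02, 196.58)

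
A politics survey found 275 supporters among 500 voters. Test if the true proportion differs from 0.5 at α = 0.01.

p̂ = 0.55, p₀ = 0.5. z = (p̂ - p₀)/√(p₀(1-p₀)/n) = 2.236. Critical: ±2.576. Fail to reject H₀.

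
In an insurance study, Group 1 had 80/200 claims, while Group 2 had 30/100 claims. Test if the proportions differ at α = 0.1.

p̂₁ = 0.4, p̂₂ = 0.3, pooled p̂ = 0.367. z = 1.694. Critical: ±1.645. Reject H₀.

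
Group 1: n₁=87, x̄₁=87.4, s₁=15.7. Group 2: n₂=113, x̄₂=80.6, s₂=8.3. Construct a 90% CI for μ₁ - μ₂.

Difference = 6.8. SE = √(15.7²/87 + 8.3²/113) = 1.855. CI = (3.75, 9.85)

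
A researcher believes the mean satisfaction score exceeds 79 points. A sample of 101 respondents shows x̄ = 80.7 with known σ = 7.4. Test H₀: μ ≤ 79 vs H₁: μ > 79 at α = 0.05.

z = 2.309. Critical value: 1.645. Reject H₀.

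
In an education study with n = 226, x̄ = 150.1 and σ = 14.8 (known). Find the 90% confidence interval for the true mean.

CI = x̄ ± z*(σ/√n) = 150.1 ± 1.645(14.8/√226) = 150.1 ± 1.62 = (148.48, 151.72)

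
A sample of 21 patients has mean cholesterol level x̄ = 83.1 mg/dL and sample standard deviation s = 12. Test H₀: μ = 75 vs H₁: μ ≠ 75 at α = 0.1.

t = (x̄ - μ₀)/(s/√n) = (83.1 - 75)/(12/√21) = 3.093. df = 20, critical t = ±1.725. Reject H₀.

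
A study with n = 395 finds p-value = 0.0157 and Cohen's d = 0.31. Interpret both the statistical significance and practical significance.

Statistically significant (p = 0.0157 < 0.05). Cohen's d = 0.31 indicates a small effect size. Both statistical and practical significance should be considered.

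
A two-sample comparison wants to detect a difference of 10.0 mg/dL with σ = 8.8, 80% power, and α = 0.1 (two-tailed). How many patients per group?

n per group = 2(z_α/2 + z_β)²σ²/d² = 2×(1.645 + 0.84)²×8.8²/10.0² = 9.6 → n = 10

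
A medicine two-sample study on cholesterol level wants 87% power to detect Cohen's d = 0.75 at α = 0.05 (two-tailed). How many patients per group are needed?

z_{α/2} = 1.96, z_β = Φ⁻¹(0.87) = 1.126. For medium effect (d = 0.75): n per group = 2(z_{α/2} + z_β)²/d² = 2(1.96 + 1.126)²/0.75² = 33.9 → 34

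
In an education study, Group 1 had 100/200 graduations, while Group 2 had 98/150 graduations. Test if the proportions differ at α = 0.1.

p̂₁ = 0.5, p̂₂ = 0.653, pooled p̂ = 0.566. z = -2.864. Critical: ±1.645. Reject H₀.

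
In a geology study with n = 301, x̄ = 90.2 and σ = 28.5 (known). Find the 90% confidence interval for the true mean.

CI = x̄ ± z*(σ/√n) = 90.2 ± 1.645(28.5/√301) = 90.2 ± 2.7 = (87.5, 92.9)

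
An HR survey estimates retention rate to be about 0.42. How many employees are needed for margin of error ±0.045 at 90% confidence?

n = z²p(1-p)/E² = 1.645²×0.42×0.58/0.045² = 325.5 → n = 326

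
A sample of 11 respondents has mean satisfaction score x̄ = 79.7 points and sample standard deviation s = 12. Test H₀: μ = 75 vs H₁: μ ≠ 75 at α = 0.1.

t = (x̄ - μ₀)/(s/√n) = (79.7 - 75)/(12/√11) = 1.299. df = 10, critical t = ±1.812. Fail to reject H₀.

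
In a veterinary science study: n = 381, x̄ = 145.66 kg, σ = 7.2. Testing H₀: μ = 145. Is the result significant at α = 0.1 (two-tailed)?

z = (145.66 - 145)/(7.2/√381) = 1.789. Since |z| > 1.645, significant at α = 0.1.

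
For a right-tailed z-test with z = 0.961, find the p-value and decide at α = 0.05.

p = P(Z > 0.961) = 1 - Φ(0.961) ≈ 0.1683. Since p ≥ 0.05, fail to reject H₀ (not significant) at α = 0.05.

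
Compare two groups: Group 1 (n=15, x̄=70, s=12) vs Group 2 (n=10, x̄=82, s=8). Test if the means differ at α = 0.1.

Pooled sp = 10.62. t = -2.769, df = 23. Critical t = ±1.714. Reject H₀.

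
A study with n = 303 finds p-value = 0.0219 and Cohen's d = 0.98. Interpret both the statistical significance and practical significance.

Statistically significant (p = 0.0219 < 0.05). Cohen's d = 0.98 indicates a large effect size. Both statistical and practical significance should be considered.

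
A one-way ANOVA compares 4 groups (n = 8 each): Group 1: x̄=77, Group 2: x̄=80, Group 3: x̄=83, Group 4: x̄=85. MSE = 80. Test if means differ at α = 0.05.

Grand mean = 81.25. SS_between = 294.0, MS_between = 98.0. F = 1.225, F_crit ≈ 2.947. Fail to reject H₀.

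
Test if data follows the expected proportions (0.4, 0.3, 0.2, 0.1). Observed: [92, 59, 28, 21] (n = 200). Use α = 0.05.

Expected: [80.0, 60.0, 40.0, 20.0]. χ² = 5.467. df = 3, critical = 7.815. Fail to reject H₀.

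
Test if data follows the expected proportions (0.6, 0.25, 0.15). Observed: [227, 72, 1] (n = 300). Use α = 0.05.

Expected: [180.0, 75.0, 45.0]. χ² = 55.414. df = 2, critical = 5.991. Reject H₀.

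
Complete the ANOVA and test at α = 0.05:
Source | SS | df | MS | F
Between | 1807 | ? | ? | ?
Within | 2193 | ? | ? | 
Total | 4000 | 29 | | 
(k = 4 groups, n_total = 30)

df_between = 3, df_within = 26. MS_between = 602.33, MS_within = 84.35. F = 7.141, F_crit ≈ 2.975. Reject H₀.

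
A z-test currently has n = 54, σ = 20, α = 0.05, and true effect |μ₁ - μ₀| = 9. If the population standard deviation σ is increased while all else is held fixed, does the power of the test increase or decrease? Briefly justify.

Power decreases: a larger σ inflates the standard error σ/√n, pulling the sampling distribution under H₁ back toward the critical value.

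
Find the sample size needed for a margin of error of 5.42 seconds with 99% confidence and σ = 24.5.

n = (z*σ/E)² = (2.576×24.5/5.42)² = 135.6 → n = 136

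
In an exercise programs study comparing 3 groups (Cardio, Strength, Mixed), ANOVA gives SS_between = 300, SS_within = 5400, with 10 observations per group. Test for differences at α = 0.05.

df_between = 2, df_within = 27. F = MS_between/MS_within = 150.0/200.0 = 0.75. F_crit ≈ 3.354. Fail to reject H₀.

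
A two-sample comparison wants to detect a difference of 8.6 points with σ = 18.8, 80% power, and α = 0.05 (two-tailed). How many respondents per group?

n per group = 2(z_α/2 + z_β)²σ²/d² = 2×(1.96 + 0.84)²×18.8²/8.6² = 74.9 → n = 75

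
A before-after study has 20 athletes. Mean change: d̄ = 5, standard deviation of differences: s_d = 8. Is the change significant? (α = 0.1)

t = d̄/(s_d/√n) = 5/(8/√20) = 2.795. df = 19, critical t = ±1.729. Reject H₀.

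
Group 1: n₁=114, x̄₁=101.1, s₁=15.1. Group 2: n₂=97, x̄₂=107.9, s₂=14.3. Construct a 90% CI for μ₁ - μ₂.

Difference = -6.8. SE = √(15.1²/114 + 14.3²/97) = 2.027. CI = (-10.13, -3.47)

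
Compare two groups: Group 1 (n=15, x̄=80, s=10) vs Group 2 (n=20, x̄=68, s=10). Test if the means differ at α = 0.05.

Pooled sp = 10.0. t = 3.513, df = 33. Critical t = ±2.035. Reject H₀.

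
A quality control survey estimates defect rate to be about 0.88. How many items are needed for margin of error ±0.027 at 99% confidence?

n = z²p(1-p)/E² = 2.576²×0.88×0.12/0.027² = 961.2 → n = 962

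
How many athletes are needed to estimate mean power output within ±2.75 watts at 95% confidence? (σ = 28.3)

n = (z*σ/E)² = (1.96×28.3/2.75)² = 406.8 → n = 407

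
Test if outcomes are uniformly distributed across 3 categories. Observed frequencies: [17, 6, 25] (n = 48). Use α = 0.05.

Expected = 16 each. χ² = Σ(O-E)²/E = 11.375. df = 2, critical value = 5.991. Reject H₀.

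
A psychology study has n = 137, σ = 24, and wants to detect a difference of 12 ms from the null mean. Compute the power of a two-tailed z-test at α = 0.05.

SE = σ/√n = 24/√137 = 2.05. Non-centrality λ = d/SE = 12/2.05 = 5.852. Power ≈ Φ(λ - z_{α/2}) = Φ(5.852 - 1.96) = Φ(3.892) = 1.0.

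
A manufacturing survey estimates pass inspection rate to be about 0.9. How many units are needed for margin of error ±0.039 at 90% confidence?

n = z²p(1-p)/E² = 1.645²×0.9×0.1/0.039² = 160.1 → n = 161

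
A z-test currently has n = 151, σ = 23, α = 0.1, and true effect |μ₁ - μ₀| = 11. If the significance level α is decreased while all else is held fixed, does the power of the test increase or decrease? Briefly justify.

Power decreases: a smaller α raises the critical value, so less of the H₁ sampling distribution falls in the rejection region.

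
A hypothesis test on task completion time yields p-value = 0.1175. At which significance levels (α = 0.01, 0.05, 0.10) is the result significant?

p = 0.1175. Not significant at any of the given levels.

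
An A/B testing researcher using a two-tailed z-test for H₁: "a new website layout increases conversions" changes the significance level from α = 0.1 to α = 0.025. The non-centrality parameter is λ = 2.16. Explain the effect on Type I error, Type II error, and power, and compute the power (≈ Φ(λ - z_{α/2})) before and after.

Decreasing α from 0.1 to 0.025:
• Type I error rate decreases (α is the Type I rate by definition).
• Critical value moves from z_{α/2} = 1.645 to 2.241, so power = Φ(λ - z_{α/2}) goes from Φ(2.16 - 1.645) = 0.697 to Φ(2.16 - 2.241) = 0.468.
• Type II error rate β = 1 - power therefore increases (0.303 → 0.532).
Appropriate when false positives are costly — here, rolling out a layout that doesn't actually help — wasted engineering effort.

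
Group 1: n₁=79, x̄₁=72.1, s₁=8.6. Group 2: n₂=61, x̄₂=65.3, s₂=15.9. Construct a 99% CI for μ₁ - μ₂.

Difference = 6.8. SE = √(8.6²/79 + 15.9²/61) = 2.254. CI = (0.99, 12.61)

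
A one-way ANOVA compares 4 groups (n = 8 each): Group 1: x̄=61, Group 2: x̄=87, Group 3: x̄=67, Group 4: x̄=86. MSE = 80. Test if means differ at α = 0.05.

Grand mean = 75.25. SS_between = 4198.0, MS_between = 1399.33. F = 17.492, F_crit ≈ 2.947. Reject H₀.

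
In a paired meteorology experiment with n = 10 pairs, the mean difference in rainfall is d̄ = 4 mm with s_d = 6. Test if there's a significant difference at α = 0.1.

t = d̄/(s_d/√n) = 4/(6/√10) = 2.108. df = 9, critical t = ±1.833. Reject H₀.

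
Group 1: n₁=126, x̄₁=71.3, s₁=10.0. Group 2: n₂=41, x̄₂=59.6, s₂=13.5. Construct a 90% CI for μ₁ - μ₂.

Difference = 11.7. SE = √(10.0²/126 + 13.5²/41) = 2.289. CI = (7.93, 15.47)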